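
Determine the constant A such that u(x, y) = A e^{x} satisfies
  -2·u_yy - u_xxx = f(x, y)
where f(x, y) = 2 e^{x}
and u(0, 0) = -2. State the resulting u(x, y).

Substitute the ansatz u = A e^{x} into the left-hand side.
Derivatives of the ansatz:
  u_yy = 0
  u_xxx = A e^{x}
Term by term:
  -2·u_yy = 0
  -u_xxx = - A e^{x}
So the left-hand side equals
  - A e^{x}
This must equal f(x, y) = 2 e^{x} identically.
Matching coefficients of the independent functions:
  [e^{x}]:  - A = 2
Solving: A = -2.
Check against the point condition:
  u(0, 0) = -2  ⟹  A = -2  ✓
Hence u(x, y) = - 2 e^{x}.

Answer: u(x, y) = - 2 e^{x}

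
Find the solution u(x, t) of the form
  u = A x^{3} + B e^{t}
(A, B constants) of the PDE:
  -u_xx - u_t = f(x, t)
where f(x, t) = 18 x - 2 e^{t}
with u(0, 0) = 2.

Substitute the ansatz u = A x^{3} + B e^{t} into the left-hand side.
Derivatives of the ansatz:
  u_xx = 6 A x
  u_t = B e^{t}
Term by term:
  -u_xx = - 6 A x
  -u_t = - B e^{t}
So the left-hand side equals
  - 6 A x - B e^{t}
This must equal f(x, t) = 18 x - 2 e^{t} identically.
Matching coefficients of the independent functions:
  [x]:  - 6 A = 18
  [e^{t}]:  - B = -2
Solving: A = -3, B = 2.
Check against the point condition:
  u(0, 0) = 2  ⟹  B = 2  ✓
Hence u(x, t) = - 3 x^{3} + 2 e^{t}.

Answer: u(x, t) = - 3 x^{3} + 2 e^{t}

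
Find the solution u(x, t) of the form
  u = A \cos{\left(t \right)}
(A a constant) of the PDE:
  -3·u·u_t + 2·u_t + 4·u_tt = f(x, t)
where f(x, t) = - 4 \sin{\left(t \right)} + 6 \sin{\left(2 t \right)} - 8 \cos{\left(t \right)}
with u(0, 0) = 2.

Substitute the ansatz u = A \cos{\left(t \right)} into the left-hand side.
Derivatives of the ansatz:
  u_t = - A \sin{\left(t \right)}
  u_tt = - A \cos{\left(t \right)}
Term by term:
  -3·u·u_t = 3 A^{2} \sin{\left(t \right)} \cos{\left(t \right)}
  2·u_t = - 2 A \sin{\left(t \right)}
  4·u_tt = - 4 A \cos{\left(t \right)}
So the left-hand side equals
  3 A^{2} \sin{\left(t \right)} \cos{\left(t \right)} - 2 A \sin{\left(t \right)} - 4 A \cos{\left(t \right)}
This must equal f(x, t) identically; expanded, f = 12 \sin{\left(t \right)} \cos{\left(t \right)} - 4 \sin{\left(t \right)} - 8 \cos{\left(t \right)}.
Matching coefficients of the independent functions:
  [\sin{\left(t \right)} \cos{\left(t \right)}]:  3 A^{2} = 12
  [\sin{\left(t \right)}]:  - 2 A = -4
  [\cos{\left(t \right)}]:  - 4 A = -8
Solving: A = 2.
Check against the point condition:
  u(0, 0) = 2  ⟹  A = 2  ✓
Hence u(x, t) = 2 \cos{\left(t \right)}.

Answer: u(x, t) = 2 \cos{\left(t \right)}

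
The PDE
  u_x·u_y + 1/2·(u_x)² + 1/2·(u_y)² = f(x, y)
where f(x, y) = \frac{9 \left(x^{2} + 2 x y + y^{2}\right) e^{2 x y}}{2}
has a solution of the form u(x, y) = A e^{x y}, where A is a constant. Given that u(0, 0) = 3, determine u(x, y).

Answer: u(x, y) = 3 e^{x y}

Derivation:
Substitute the ansatz u = A e^{x y} into the left-hand side.
Derivatives of the ansatz:
  u_x = A y e^{x y}
  u_y = A x e^{x y}
Term by term:
  u_x·u_y = A^{2} x y e^{2 x y}
  1/2·(u_x)² = \frac{A^{2} y^{2} e^{2 x y}}{2}
  1/2·(u_y)² = \frac{A^{2} x^{2} e^{2 x y}}{2}
So the left-hand side equals
  \frac{A^{2} x^{2} e^{2 x y}}{2} + A^{2} x y e^{2 x y} + \frac{A^{2} y^{2} e^{2 x y}}{2}
This must equal f(x, y) identically; expanded, f = \frac{9 x^{2} e^{2 x y}}{2} + 9 x y e^{2 x y} + \frac{9 y^{2} e^{2 x y}}{2}.
Matching coefficients of the independent functions:
  [x^{2} e^{2 x y}, y^{2} e^{2 x y}]:  \frac{A^{2}}{2} = \frac{9}{2}
  [x y e^{2 x y}]:  A^{2} = 9
These equations allow (A) = (-3) or (3).
Impose the point condition(s):
  u(0, 0) = 3  ⟹  A = 3
Only A = 3 satisfies everything.
Hence u(x, y) = 3 e^{x y}.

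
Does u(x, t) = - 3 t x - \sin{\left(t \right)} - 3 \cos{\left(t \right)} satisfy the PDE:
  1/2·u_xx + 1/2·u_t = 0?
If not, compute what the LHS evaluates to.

Evaluate each term of the left-hand side for u = - 3 t x - \sin{\left(t \right)} - 3 \cos{\left(t \right)}.
Derivatives:
  u_xx = 0
  u_t = - 3 x + 3 \sin{\left(t \right)} - \cos{\left(t \right)}
Terms:
  1/2·u_xx = 0
  1/2·u_t = - \frac{3 x}{2} + \frac{3 \sin{\left(t \right)}}{2} - \frac{\cos{\left(t \right)}}{2}
Sum: LHS = - \frac{3 x}{2} + \frac{3 \sin{\left(t \right)}}{2} - \frac{\cos{\left(t \right)}}{2}
Given right-hand side: 0. Difference LHS − RHS = - \frac{3 x}{2} + \frac{3 \sin{\left(t \right)}}{2} - \frac{\cos{\left(t \right)}}{2} ≠ 0, so u is not a solution.

Answer: No, the LHS evaluates to - \frac{3 x}{2} + \frac{3 \sin{\left(t \right)}}{2} - \frac{\cos{\left(t \right)}}{2}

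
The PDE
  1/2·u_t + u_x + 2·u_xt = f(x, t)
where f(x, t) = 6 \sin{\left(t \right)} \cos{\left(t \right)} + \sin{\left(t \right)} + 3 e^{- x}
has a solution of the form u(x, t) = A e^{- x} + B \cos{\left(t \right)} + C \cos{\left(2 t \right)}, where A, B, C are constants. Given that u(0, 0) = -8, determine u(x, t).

Substitute the ansatz u = A e^{- x} + B \cos{\left(t \right)} + C \cos{\left(2 t \right)} into the left-hand side.
Derivatives of the ansatz:
  u_t = - B \sin{\left(t \right)} - 2 C \sin{\left(2 t \right)}
  u_x = - A e^{- x}
  u_xt = 0
Term by term:
  1/2·u_t = - \frac{B \sin{\left(t \right)}}{2} - C \sin{\left(2 t \right)}
  u_x = - A e^{- x}
  2·u_xt = 0
So the left-hand side equals
  - A e^{- x} - \frac{B \sin{\left(t \right)}}{2} - C \sin{\left(2 t \right)}
This must equal f(x, t) identically; expanded, f = \sin{\left(t \right)} + 3 \sin{\left(2 t \right)} + 3 e^{- x}.
Matching coefficients of the independent functions:
  [e^{- x}]:  - A = 3
  [\sin{\left(t \right)}]:  - \frac{B}{2} = 1
  [\sin{\left(2 t \right)}]:  - C = 3
Solving: A = -3, B = -2, C = -3.
Check against the point condition:
  u(0, 0) = -8  ⟹  A + B + C = -8  ✓
Hence u(x, t) = - 2 \cos{\left(t \right)} - 3 \cos{\left(2 t \right)} - 3 e^{- x}.

Answer: u(x, t) = - 2 \cos{\left(t \right)} - 3 \cos{\left(2 t \right)} - 3 e^{- x}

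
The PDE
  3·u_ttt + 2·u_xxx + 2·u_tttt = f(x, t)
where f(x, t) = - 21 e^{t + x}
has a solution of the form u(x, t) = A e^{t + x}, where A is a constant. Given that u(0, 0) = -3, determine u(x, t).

Substitute the ansatz u = A e^{t + x} into the left-hand side.
Derivatives of the ansatz:
  u_ttt = A e^{t} e^{x}
  u_xxx = A e^{t} e^{x}
  u_tttt = A e^{t} e^{x}
Term by term:
  3·u_ttt = 3 A e^{t} e^{x}
  2·u_xxx = 2 A e^{t} e^{x}
  2·u_tttt = 2 A e^{t} e^{x}
So the left-hand side equals
  7 A e^{t} e^{x}
This must equal f(x, t) identically; expanded, f = - 21 e^{t} e^{x}.
Matching coefficients of the independent functions:
  [e^{t} e^{x}]:  7 A = -21
Solving: A = -3.
Check against the point condition:
  u(0, 0) = -3  ⟹  A = -3  ✓
Hence u(x, t) = - 3 e^{t + x}.

Answer: u(x, t) = - 3 e^{t + x}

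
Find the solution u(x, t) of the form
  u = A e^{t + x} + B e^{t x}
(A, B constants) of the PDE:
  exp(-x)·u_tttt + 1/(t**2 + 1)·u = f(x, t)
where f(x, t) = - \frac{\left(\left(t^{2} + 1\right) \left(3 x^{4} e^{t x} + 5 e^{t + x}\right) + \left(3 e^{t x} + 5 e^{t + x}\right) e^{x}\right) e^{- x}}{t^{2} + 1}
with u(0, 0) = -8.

Substitute the ansatz u = A e^{t + x} + B e^{t x} into the left-hand side.
Derivatives of the ansatz:
  u_tttt = A e^{t} e^{x} + B x^{4} e^{t x}
Term by term:
  exp(-x)·u_tttt = A e^{t} + B x^{4} e^{- x} e^{t x}
  1/(t**2 + 1)·u = \frac{A e^{t} e^{x}}{t^{2} + 1} + \frac{B e^{t x}}{t^{2} + 1}
So the left-hand side equals
  A e^{t} + \frac{A e^{t} e^{x}}{t^{2} + 1} + B x^{4} e^{- x} e^{t x} + \frac{B e^{t x}}{t^{2} + 1}
This must equal f(x, t) identically; expanded, f = - 3 x^{4} e^{- x} e^{t x} - 5 e^{t} - \frac{5 e^{t} e^{x}}{t^{2} + 1} - \frac{3 e^{t x}}{t^{2} + 1}.
Matching coefficients of the independent functions:
  [\frac{e^{t x}}{t^{2} + 1}, x^{4} e^{- x} e^{t x}]:  B = -3
  [\frac{e^{t} e^{x}}{t^{2} + 1}, e^{t}]:  A = -5
Solving: A = -5, B = -3.
Check against the point condition:
  u(0, 0) = -8  ⟹  A + B = -8  ✓
Hence u(x, t) = - 3 e^{t x} - 5 e^{t + x}.

Answer: u(x, t) = - 3 e^{t x} - 5 e^{t + x}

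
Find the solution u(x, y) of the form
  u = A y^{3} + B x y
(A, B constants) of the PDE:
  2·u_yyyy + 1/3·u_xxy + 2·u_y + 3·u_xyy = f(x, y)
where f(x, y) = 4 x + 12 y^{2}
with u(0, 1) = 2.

Answer: u(x, y) = 2 x y + 2 y^{3}

Derivation:
Substitute the ansatz u = A y^{3} + B x y into the left-hand side.
Derivatives of the ansatz:
  u_yyyy = 0
  u_xxy = 0
  u_y = 3 A y^{2} + B x
  u_xyy = 0
Term by term:
  2·u_yyyy = 0
  1/3·u_xxy = 0
  2·u_y = 6 A y^{2} + 2 B x
  3·u_xyy = 0
So the left-hand side equals
  6 A y^{2} + 2 B x
This must equal f(x, y) = 4 x + 12 y^{2} identically.
Matching coefficients of the independent functions:
  [x]:  2 B = 4
  [y^{2}]:  6 A = 12
Solving: A = 2, B = 2.
Check against the point condition:
  u(0, 1) = 2  ⟹  A = 2  ✓
Hence u(x, y) = 2 x y + 2 y^{3}.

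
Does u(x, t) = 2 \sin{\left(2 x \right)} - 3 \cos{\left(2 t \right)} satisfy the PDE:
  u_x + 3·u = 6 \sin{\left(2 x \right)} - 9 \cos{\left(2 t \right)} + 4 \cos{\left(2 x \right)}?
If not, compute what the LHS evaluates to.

Evaluate each term of the left-hand side for u = 2 \sin{\left(2 x \right)} - 3 \cos{\left(2 t \right)}.
Derivatives:
  u_x = 4 \cos{\left(2 x \right)}
Terms:
  u_x = 4 \cos{\left(2 x \right)}
  3·u = 6 \sin{\left(2 x \right)} - 9 \cos{\left(2 t \right)}
Sum: LHS = 6 \sin{\left(2 x \right)} - 9 \cos{\left(2 t \right)} + 4 \cos{\left(2 x \right)}
This is exactly the given right-hand side, so u is a solution.

Answer: Yes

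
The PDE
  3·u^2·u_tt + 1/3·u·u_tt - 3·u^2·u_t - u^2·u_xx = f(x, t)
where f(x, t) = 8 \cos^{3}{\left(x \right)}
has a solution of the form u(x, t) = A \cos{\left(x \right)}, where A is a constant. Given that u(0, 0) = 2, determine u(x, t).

Substitute the ansatz u = A \cos{\left(x \right)} into the left-hand side.
Derivatives of the ansatz:
  u_tt = 0
  u_t = 0
  u_xx = - A \cos{\left(x \right)}
Term by term:
  3·u^2·u_tt = 0
  1/3·u·u_tt = 0
  -3·u^2·u_t = 0
  -u^2·u_xx = A^{3} \cos^{3}{\left(x \right)}
So the left-hand side equals
  A^{3} \cos^{3}{\left(x \right)}
This must equal f(x, t) = 8 \cos^{3}{\left(x \right)} identically.
Matching coefficients of the independent functions:
  [\cos^{3}{\left(x \right)}]:  A^{3} = 8
Solving: A = 2.
Check against the point condition:
  u(0, 0) = 2  ⟹  A = 2  ✓
Hence u(x, t) = 2 \cos{\left(x \right)}.

Answer: u(x, t) = 2 \cos{\left(x \right)}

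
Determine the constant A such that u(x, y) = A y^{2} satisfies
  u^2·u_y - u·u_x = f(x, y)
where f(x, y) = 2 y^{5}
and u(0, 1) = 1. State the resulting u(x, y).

Substitute the ansatz u = A y^{2} into the left-hand side.
Derivatives of the ansatz:
  u_y = 2 A y
  u_x = 0
Term by term:
  u^2·u_y = 2 A^{3} y^{5}
  -u·u_x = 0
So the left-hand side equals
  2 A^{3} y^{5}
This must equal f(x, y) = 2 y^{5} identically.
Matching coefficients of the independent functions:
  [y^{5}]:  2 A^{3} = 2
Solving: A = 1.
Check against the point condition:
  u(0, 1) = 1  ⟹  A = 1  ✓
Hence u(x, y) = y^{2}.

Answer: u(x, y) = y^{2}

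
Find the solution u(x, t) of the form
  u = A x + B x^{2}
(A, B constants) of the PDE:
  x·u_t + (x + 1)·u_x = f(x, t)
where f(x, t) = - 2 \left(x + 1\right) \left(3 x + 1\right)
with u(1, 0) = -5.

Substitute the ansatz u = A x + B x^{2} into the left-hand side.
Derivatives of the ansatz:
  u_t = 0
  u_x = A + 2 B x
Term by term:
  x·u_t = 0
  (x + 1)·u_x = A x + A + 2 B x^{2} + 2 B x
So the left-hand side equals
  A x + A + 2 B x^{2} + 2 B x
This must equal f(x, t) identically; expanded, f = - 6 x^{2} - 8 x - 2.
Matching coefficients of the independent functions:
  [constant term]:  A = -2
  [x]:  A + 2 B = -8
  [x^{2}]:  2 B = -6
Solving: A = -2, B = -3.
Check against the point condition:
  u(1, 0) = -5  ⟹  A + B = -5  ✓
Hence u(x, t) = - 3 x^{2} - 2 x.

Answer: u(x, t) = - 3 x^{2} - 2 x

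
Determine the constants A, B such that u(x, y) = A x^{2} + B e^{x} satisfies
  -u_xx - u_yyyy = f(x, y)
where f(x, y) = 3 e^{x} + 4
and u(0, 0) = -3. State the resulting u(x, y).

Substitute the ansatz u = A x^{2} + B e^{x} into the left-hand side.
Derivatives of the ansatz:
  u_xx = 2 A + B e^{x}
  u_yyyy = 0
Term by term:
  -u_xx = - 2 A - B e^{x}
  -u_yyyy = 0
So the left-hand side equals
  - 2 A - B e^{x}
This must equal f(x, y) = 3 e^{x} + 4 identically.
Matching coefficients of the independent functions:
  [constant term]:  - 2 A = 4
  [e^{x}]:  - B = 3
Solving: A = -2, B = -3.
Check against the point condition:
  u(0, 0) = -3  ⟹  B = -3  ✓
Hence u(x, y) = - 2 x^{2} - 3 e^{x}.

Answer: u(x, y) = - 2 x^{2} - 3 e^{x}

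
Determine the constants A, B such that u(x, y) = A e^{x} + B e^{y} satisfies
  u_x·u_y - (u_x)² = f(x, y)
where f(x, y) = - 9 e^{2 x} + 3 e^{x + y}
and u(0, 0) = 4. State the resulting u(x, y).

Substitute the ansatz u = A e^{x} + B e^{y} into the left-hand side.
Derivatives of the ansatz:
  u_x = A e^{x}
  u_y = B e^{y}
Term by term:
  u_x·u_y = A B e^{x} e^{y}
  -(u_x)² = - A^{2} e^{2 x}
So the left-hand side equals
  - A^{2} e^{2 x} + A B e^{x} e^{y}
This must equal f(x, y) identically; expanded, f = - 9 e^{2 x} + 3 e^{x} e^{y}.
Matching coefficients of the independent functions:
  [e^{x} e^{y}]:  A B = 3
  [e^{2 x}]:  - A^{2} = -9
These equations allow (A, B) = (-3, -1) or (3, 1).
Impose the point condition(s):
  u(0, 0) = 4  ⟹  A + B = 4
Only A = 3, B = 1 satisfies everything.
Hence u(x, y) = 3 e^{x} + e^{y}.

Answer: u(x, y) = 3 e^{x} + e^{y}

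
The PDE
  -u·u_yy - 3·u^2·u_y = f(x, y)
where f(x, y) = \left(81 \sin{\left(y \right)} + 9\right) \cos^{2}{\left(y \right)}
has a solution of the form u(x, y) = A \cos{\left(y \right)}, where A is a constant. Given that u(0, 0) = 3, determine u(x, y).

Substitute the ansatz u = A \cos{\left(y \right)} into the left-hand side.
Derivatives of the ansatz:
  u_yy = - A \cos{\left(y \right)}
  u_y = - A \sin{\left(y \right)}
Term by term:
  -u·u_yy = A^{2} \cos^{2}{\left(y \right)}
  -3·u^2·u_y = 3 A^{3} \sin{\left(y \right)} \cos^{2}{\left(y \right)}
So the left-hand side equals
  3 A^{3} \sin{\left(y \right)} \cos^{2}{\left(y \right)} + A^{2} \cos^{2}{\left(y \right)}
This must equal f(x, y) identically; expanded, f = 81 \sin{\left(y \right)} \cos^{2}{\left(y \right)} + 9 \cos^{2}{\left(y \right)}.
Matching coefficients of the independent functions:
  [\sin{\left(y \right)} \cos^{2}{\left(y \right)}]:  3 A^{3} = 81
  [\cos^{2}{\left(y \right)}]:  A^{2} = 9
Solving: A = 3.
Check against the point condition:
  u(0, 0) = 3  ⟹  A = 3  ✓
Hence u(x, y) = 3 \cos{\left(y \right)}.

Answer: u(x, y) = 3 \cos{\left(y \right)}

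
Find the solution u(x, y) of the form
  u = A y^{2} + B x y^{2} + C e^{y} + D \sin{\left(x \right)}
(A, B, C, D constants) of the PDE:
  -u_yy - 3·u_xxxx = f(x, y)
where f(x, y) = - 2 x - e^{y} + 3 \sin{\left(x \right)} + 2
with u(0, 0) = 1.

Substitute the ansatz u = A y^{2} + B x y^{2} + C e^{y} + D \sin{\left(x \right)} into the left-hand side.
Derivatives of the ansatz:
  u_yy = 2 A + 2 B x + C e^{y}
  u_xxxx = D \sin{\left(x \right)}
Term by term:
  -u_yy = - 2 A - 2 B x - C e^{y}
  -3·u_xxxx = - 3 D \sin{\left(x \right)}
So the left-hand side equals
  - 2 A - 2 B x - C e^{y} - 3 D \sin{\left(x \right)}
This must equal f(x, y) = - 2 x - e^{y} + 3 \sin{\left(x \right)} + 2 identically.
Matching coefficients of the independent functions:
  [constant term]:  - 2 A = 2
  [x]:  - 2 B = -2
  [e^{y}]:  - C = -1
  [\sin{\left(x \right)}]:  - 3 D = 3
Solving: A = -1, B = 1, C = 1, D = -1.
Check against the point condition:
  u(0, 0) = 1  ⟹  C = 1  ✓
Hence u(x, y) = x y^{2} - y^{2} + e^{y} - \sin{\left(x \right)}.

Answer: u(x, y) = x y^{2} - y^{2} + e^{y} - \sin{\left(x \right)}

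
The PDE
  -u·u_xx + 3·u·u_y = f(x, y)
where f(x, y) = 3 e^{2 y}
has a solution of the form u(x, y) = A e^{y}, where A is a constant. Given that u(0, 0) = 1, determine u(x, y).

Substitute the ansatz u = A e^{y} into the left-hand side.
Derivatives of the ansatz:
  u_xx = 0
  u_y = A e^{y}
Term by term:
  -u·u_xx = 0
  3·u·u_y = 3 A^{2} e^{2 y}
So the left-hand side equals
  3 A^{2} e^{2 y}
This must equal f(x, y) = 3 e^{2 y} identically.
Matching coefficients of the independent functions:
  [e^{2 y}]:  3 A^{2} = 3
These equations allow (A) = (-1) or (1).
Impose the point condition(s):
  u(0, 0) = 1  ⟹  A = 1
Only A = 1 satisfies everything.
Hence u(x, y) = e^{y}.

Answer: u(x, y) = e^{y}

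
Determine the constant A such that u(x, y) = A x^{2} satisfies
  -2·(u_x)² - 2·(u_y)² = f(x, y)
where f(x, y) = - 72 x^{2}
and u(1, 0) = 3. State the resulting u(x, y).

Substitute the ansatz u = A x^{2} into the left-hand side.
Derivatives of the ansatz:
  u_x = 2 A x
  u_y = 0
Term by term:
  -2·(u_x)² = - 8 A^{2} x^{2}
  -2·(u_y)² = 0
So the left-hand side equals
  - 8 A^{2} x^{2}
This must equal f(x, y) = - 72 x^{2} identically.
Matching coefficients of the independent functions:
  [x^{2}]:  - 8 A^{2} = -72
These equations allow (A) = (-3) or (3).
Impose the point condition(s):
  u(1, 0) = 3  ⟹  A = 3
Only A = 3 satisfies everything.
Hence u(x, y) = 3 x^{2}.

Answer: u(x, y) = 3 x^{2}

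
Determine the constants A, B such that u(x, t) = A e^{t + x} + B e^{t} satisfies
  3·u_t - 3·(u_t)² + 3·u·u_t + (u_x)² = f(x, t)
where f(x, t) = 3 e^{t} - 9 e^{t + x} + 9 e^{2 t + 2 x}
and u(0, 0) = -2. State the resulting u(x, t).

Answer: u(x, t) = e^{t} - 3 e^{t + x}

Derivation:
Substitute the ansatz u = A e^{t + x} + B e^{t} into the left-hand side.
Derivatives of the ansatz:
  u_t = A e^{t} e^{x} + B e^{t}
  u_x = A e^{t} e^{x}
Term by term:
  3·u_t = 3 A e^{t} e^{x} + 3 B e^{t}
  -3·(u_t)² = - 3 A^{2} e^{2 t} e^{2 x} - 6 A B e^{2 t} e^{x} - 3 B^{2} e^{2 t}
  3·u·u_t = 3 A^{2} e^{2 t} e^{2 x} + 6 A B e^{2 t} e^{x} + 3 B^{2} e^{2 t}
  (u_x)² = A^{2} e^{2 t} e^{2 x}
So the left-hand side equals
  A^{2} e^{2 t} e^{2 x} + 3 A e^{t} e^{x} + 3 B e^{t}
This must equal f(x, t) identically; expanded, f = 9 e^{2 t} e^{2 x} - 9 e^{t} e^{x} + 3 e^{t}.
Matching coefficients of the independent functions:
  [e^{t} e^{x}]:  3 A = -9
  [e^{2 t} e^{2 x}]:  A^{2} = 9
  [e^{t}]:  3 B = 3
Solving: A = -3, B = 1.
Check against the point condition:
  u(0, 0) = -2  ⟹  A + B = -2  ✓
Hence u(x, t) = e^{t} - 3 e^{t + x}.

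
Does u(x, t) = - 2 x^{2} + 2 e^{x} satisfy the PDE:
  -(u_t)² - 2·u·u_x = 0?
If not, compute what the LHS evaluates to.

Answer: No, the LHS evaluates to - 8 \left(2 x - e^{x}\right) \left(x^{2} - e^{x}\right)

Derivation:
Evaluate each term of the left-hand side for u = - 2 x^{2} + 2 e^{x}.
Derivatives:
  u_t = 0
  u_x = - 4 x + 2 e^{x}
Terms:
  -(u_t)² = 0
  -2·u·u_x = - 8 \left(2 x - e^{x}\right) \left(x^{2} - e^{x}\right)
Sum: LHS = - 8 \left(2 x - e^{x}\right) \left(x^{2} - e^{x}\right)
Given right-hand side: 0. Difference LHS − RHS = - 8 \left(2 x - e^{x}\right) \left(x^{2} - e^{x}\right) ≠ 0, so u is not a solution.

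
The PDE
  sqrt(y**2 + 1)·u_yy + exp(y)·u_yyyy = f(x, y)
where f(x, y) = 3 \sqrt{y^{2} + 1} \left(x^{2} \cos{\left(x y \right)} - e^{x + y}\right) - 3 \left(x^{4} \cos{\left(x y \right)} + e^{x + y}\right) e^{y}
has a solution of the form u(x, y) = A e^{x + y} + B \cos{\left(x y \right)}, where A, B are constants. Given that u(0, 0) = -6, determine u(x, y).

Answer: u(x, y) = - 3 e^{x + y} - 3 \cos{\left(x y \right)}

Derivation:
Substitute the ansatz u = A e^{x + y} + B \cos{\left(x y \right)} into the left-hand side.
Derivatives of the ansatz:
  u_yy = A e^{x} e^{y} - B x^{2} \cos{\left(x y \right)}
  u_yyyy = A e^{x} e^{y} + B x^{4} \cos{\left(x y \right)}
Term by term:
  sqrt(y**2 + 1)·u_yy = A \sqrt{y^{2} + 1} e^{x} e^{y} - B x^{2} \sqrt{y^{2} + 1} \cos{\left(x y \right)}
  exp(y)·u_yyyy = A e^{x} e^{2 y} + B x^{4} e^{y} \cos{\left(x y \right)}
So the left-hand side equals
  A \sqrt{y^{2} + 1} e^{x} e^{y} + A e^{x} e^{2 y} + B x^{4} e^{y} \cos{\left(x y \right)} - B x^{2} \sqrt{y^{2} + 1} \cos{\left(x y \right)}
This must equal f(x, y) identically; expanded, f = - 3 x^{4} e^{y} \cos{\left(x y \right)} + 3 x^{2} \sqrt{y^{2} + 1} \cos{\left(x y \right)} - 3 \sqrt{y^{2} + 1} e^{x} e^{y} - 3 e^{x} e^{2 y}.
Matching coefficients of the independent functions:
  [e^{x} e^{2 y}, \sqrt{y^{2} + 1} e^{x} e^{y}]:  A = -3
  [x^{2} \sqrt{y^{2} + 1} \cos{\left(x y \right)}]:  - B = 3
  [x^{4} e^{y} \cos{\left(x y \right)}]:  B = -3
Solving: A = -3, B = -3.
Check against the point condition:
  u(0, 0) = -6  ⟹  A + B = -6  ✓
Hence u(x, y) = - 3 e^{x + y} - 3 \cos{\left(x y \right)}.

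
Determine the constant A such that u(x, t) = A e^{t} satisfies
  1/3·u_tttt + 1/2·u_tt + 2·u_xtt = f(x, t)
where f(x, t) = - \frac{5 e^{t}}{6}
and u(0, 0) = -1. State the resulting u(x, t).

Substitute the ansatz u = A e^{t} into the left-hand side.
Derivatives of the ansatz:
  u_tttt = A e^{t}
  u_tt = A e^{t}
  u_xtt = 0
Term by term:
  1/3·u_tttt = \frac{A e^{t}}{3}
  1/2·u_tt = \frac{A e^{t}}{2}
  2·u_xtt = 0
So the left-hand side equals
  \frac{5 A e^{t}}{6}
This must equal f(x, t) = - \frac{5 e^{t}}{6} identically.
Matching coefficients of the independent functions:
  [e^{t}]:  \frac{5 A}{6} = - \frac{5}{6}
Solving: A = -1.
Check against the point condition:
  u(0, 0) = -1  ⟹  A = -1  ✓
Hence u(x, t) = - e^{t}.

Answer: u(x, t) = - e^{t}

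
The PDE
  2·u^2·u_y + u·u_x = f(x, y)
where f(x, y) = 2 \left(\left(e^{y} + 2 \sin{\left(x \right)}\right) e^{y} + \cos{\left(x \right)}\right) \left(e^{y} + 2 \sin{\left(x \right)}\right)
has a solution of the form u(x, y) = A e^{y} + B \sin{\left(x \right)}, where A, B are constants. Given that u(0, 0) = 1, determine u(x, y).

Substitute the ansatz u = A e^{y} + B \sin{\left(x \right)} into the left-hand side.
Derivatives of the ansatz:
  u_y = A e^{y}
  u_x = B \cos{\left(x \right)}
Term by term:
  2·u^2·u_y = 2 A^{3} e^{3 y} + 4 A^{2} B e^{2 y} \sin{\left(x \right)} + 2 A B^{2} e^{y} \sin^{2}{\left(x \right)}
  u·u_x = A B e^{y} \cos{\left(x \right)} + B^{2} \sin{\left(x \right)} \cos{\left(x \right)}
So the left-hand side equals
  2 A^{3} e^{3 y} + 4 A^{2} B e^{2 y} \sin{\left(x \right)} + 2 A B^{2} e^{y} \sin^{2}{\left(x \right)} + A B e^{y} \cos{\left(x \right)} + B^{2} \sin{\left(x \right)} \cos{\left(x \right)}
This must equal f(x, y) identically; expanded, f = 2 e^{3 y} + 8 e^{2 y} \sin{\left(x \right)} + 8 e^{y} \sin^{2}{\left(x \right)} + 2 e^{y} \cos{\left(x \right)} + 4 \sin{\left(x \right)} \cos{\left(x \right)}.
Matching coefficients of the independent functions:
  [e^{y} \sin^{2}{\left(x \right)}]:  2 A B^{2} = 8
  [e^{y} \cos{\left(x \right)}]:  A B = 2
  [e^{2 y} \sin{\left(x \right)}]:  4 A^{2} B = 8
  [\sin{\left(x \right)} \cos{\left(x \right)}]:  B^{2} = 4
  [e^{3 y}]:  2 A^{3} = 2
Solving: A = 1, B = 2.
Check against the point condition:
  u(0, 0) = 1  ⟹  A = 1  ✓
Hence u(x, y) = e^{y} + 2 \sin{\left(x \right)}.

Answer: u(x, y) = e^{y} + 2 \sin{\left(x \right)}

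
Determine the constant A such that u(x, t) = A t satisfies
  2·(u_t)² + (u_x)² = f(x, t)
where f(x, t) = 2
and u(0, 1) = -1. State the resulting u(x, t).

Substitute the ansatz u = A t into the left-hand side.
Derivatives of the ansatz:
  u_t = A
  u_x = 0
Term by term:
  2·(u_t)² = 2 A^{2}
  (u_x)² = 0
So the left-hand side equals
  2 A^{2}
This must equal f(x, t) = 2 identically.
Matching coefficients of the independent functions:
  [constant term]:  2 A^{2} = 2
These equations allow (A) = (-1) or (1).
Impose the point condition(s):
  u(0, 1) = -1  ⟹  A = -1
Only A = -1 satisfies everything.
Hence u(x, t) = - t.

Answer: u(x, t) = - t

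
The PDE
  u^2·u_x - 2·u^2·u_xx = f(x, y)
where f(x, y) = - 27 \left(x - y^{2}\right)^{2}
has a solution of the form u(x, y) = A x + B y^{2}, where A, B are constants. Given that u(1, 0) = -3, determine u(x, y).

Substitute the ansatz u = A x + B y^{2} into the left-hand side.
Derivatives of the ansatz:
  u_x = A
  u_xx = 0
Term by term:
  u^2·u_x = A^{3} x^{2} + 2 A^{2} B x y^{2} + A B^{2} y^{4}
  -2·u^2·u_xx = 0
So the left-hand side equals
  A^{3} x^{2} + 2 A^{2} B x y^{2} + A B^{2} y^{4}
This must equal f(x, y) identically; expanded, f = - 27 x^{2} + 54 x y^{2} - 27 y^{4}.
Matching coefficients of the independent functions:
  [x^{2}]:  A^{3} = -27
  [y^{4}]:  A B^{2} = -27
  [x y^{2}]:  2 A^{2} B = 54
Solving: A = -3, B = 3.
Check against the point condition:
  u(1, 0) = -3  ⟹  A = -3  ✓
Hence u(x, y) = - 3 x + 3 y^{2}.

Answer: u(x, y) = - 3 x + 3 y^{2}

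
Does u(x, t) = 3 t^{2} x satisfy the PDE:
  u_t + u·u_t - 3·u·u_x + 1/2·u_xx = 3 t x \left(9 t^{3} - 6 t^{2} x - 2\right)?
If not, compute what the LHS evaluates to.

Evaluate each term of the left-hand side for u = 3 t^{2} x.
Derivatives:
  u_t = 6 t x
  u_x = 3 t^{2}
  u_xx = 0
Terms:
  u_t = 6 t x
  u·u_t = 18 t^{3} x^{2}
  -3·u·u_x = - 27 t^{4} x
  1/2·u_xx = 0
Sum: LHS = 3 t x \left(- 9 t^{3} + 6 t^{2} x + 2\right)
Given right-hand side: 3 t x \left(9 t^{3} - 6 t^{2} x - 2\right). Difference LHS − RHS = 6 t x \left(- 9 t^{3} + 6 t^{2} x + 2\right) ≠ 0, so u is not a solution.

Answer: No, the LHS evaluates to 3 t x \left(- 9 t^{3} + 6 t^{2} x + 2\right)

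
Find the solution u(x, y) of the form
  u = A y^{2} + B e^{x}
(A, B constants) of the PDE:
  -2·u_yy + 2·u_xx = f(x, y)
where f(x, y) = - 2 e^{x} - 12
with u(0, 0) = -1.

Substitute the ansatz u = A y^{2} + B e^{x} into the left-hand side.
Derivatives of the ansatz:
  u_yy = 2 A
  u_xx = B e^{x}
Term by term:
  -2·u_yy = - 4 A
  2·u_xx = 2 B e^{x}
So the left-hand side equals
  - 4 A + 2 B e^{x}
This must equal f(x, y) = - 2 e^{x} - 12 identically.
Matching coefficients of the independent functions:
  [constant term]:  - 4 A = -12
  [e^{x}]:  2 B = -2
Solving: A = 3, B = -1.
Check against the point condition:
  u(0, 0) = -1  ⟹  B = -1  ✓
Hence u(x, y) = 3 y^{2} - e^{x}.

Answer: u(x, y) = 3 y^{2} - e^{x}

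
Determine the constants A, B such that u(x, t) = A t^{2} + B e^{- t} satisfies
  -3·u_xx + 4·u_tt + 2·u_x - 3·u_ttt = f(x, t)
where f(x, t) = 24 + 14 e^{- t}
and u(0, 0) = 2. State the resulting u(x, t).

Substitute the ansatz u = A t^{2} + B e^{- t} into the left-hand side.
Derivatives of the ansatz:
  u_xx = 0
  u_tt = 2 A + B e^{- t}
  u_x = 0
  u_ttt = - B e^{- t}
Term by term:
  -3·u_xx = 0
  4·u_tt = 8 A + 4 B e^{- t}
  2·u_x = 0
  -3·u_ttt = 3 B e^{- t}
So the left-hand side equals
  8 A + 7 B e^{- t}
This must equal f(x, t) = 24 + 14 e^{- t} identically.
Matching coefficients of the independent functions:
  [constant term]:  8 A = 24
  [e^{- t}]:  7 B = 14
Solving: A = 3, B = 2.
Check against the point condition:
  u(0, 0) = 2  ⟹  B = 2  ✓
Hence u(x, t) = 3 t^{2} + 2 e^{- t}.

Answer: u(x, t) = 3 t^{2} + 2 e^{- t}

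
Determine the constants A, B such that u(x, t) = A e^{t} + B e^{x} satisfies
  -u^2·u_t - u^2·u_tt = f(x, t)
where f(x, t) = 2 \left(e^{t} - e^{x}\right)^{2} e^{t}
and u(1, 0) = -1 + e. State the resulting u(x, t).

Substitute the ansatz u = A e^{t} + B e^{x} into the left-hand side.
Derivatives of the ansatz:
  u_t = A e^{t}
  u_tt = A e^{t}
Term by term:
  -u^2·u_t = - A^{3} e^{3 t} - 2 A^{2} B e^{2 t} e^{x} - A B^{2} e^{t} e^{2 x}
  -u^2·u_tt = - A^{3} e^{3 t} - 2 A^{2} B e^{2 t} e^{x} - A B^{2} e^{t} e^{2 x}
So the left-hand side equals
  - 2 A^{3} e^{3 t} - 4 A^{2} B e^{2 t} e^{x} - 2 A B^{2} e^{t} e^{2 x}
This must equal f(x, t) identically; expanded, f = 2 e^{3 t} - 4 e^{2 t} e^{x} + 2 e^{t} e^{2 x}.
Matching coefficients of the independent functions:
  [e^{t} e^{2 x}]:  - 2 A B^{2} = 2
  [e^{2 t} e^{x}]:  - 4 A^{2} B = -4
  [e^{3 t}]:  - 2 A^{3} = 2
Solving: A = -1, B = 1.
Check against the point condition:
  u(1, 0) = -1 + e  ⟹  A + e B = -1 + e  ✓
Hence u(x, t) = - e^{t} + e^{x}.

Answer: u(x, t) = - e^{t} + e^{x}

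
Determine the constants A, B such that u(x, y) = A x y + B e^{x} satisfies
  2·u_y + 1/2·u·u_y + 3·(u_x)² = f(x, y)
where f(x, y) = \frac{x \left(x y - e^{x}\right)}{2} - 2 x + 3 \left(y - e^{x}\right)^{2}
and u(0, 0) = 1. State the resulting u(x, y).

Substitute the ansatz u = A x y + B e^{x} into the left-hand side.
Derivatives of the ansatz:
  u_y = A x
  u_x = A y + B e^{x}
Term by term:
  2·u_y = 2 A x
  1/2·u·u_y = \frac{A^{2} x^{2} y}{2} + \frac{A B x e^{x}}{2}
  3·(u_x)² = 3 A^{2} y^{2} + 6 A B y e^{x} + 3 B^{2} e^{2 x}
So the left-hand side equals
  \frac{A^{2} x^{2} y}{2} + 3 A^{2} y^{2} + \frac{A B x e^{x}}{2} + 6 A B y e^{x} + 2 A x + 3 B^{2} e^{2 x}
This must equal f(x, y) identically; expanded, f = \frac{x^{2} y}{2} - \frac{x e^{x}}{2} - 2 x + 3 y^{2} - 6 y e^{x} + 3 e^{2 x}.
Matching coefficients of the independent functions:
  [x]:  2 A = -2
  [y^{2}]:  3 A^{2} = 3
  [x e^{x}]:  \frac{A B}{2} = - \frac{1}{2}
  [x^{2} y]:  \frac{A^{2}}{2} = \frac{1}{2}
  [y e^{x}]:  6 A B = -6
  [e^{2 x}]:  3 B^{2} = 3
Solving: A = -1, B = 1.
Check against the point condition:
  u(0, 0) = 1  ⟹  B = 1  ✓
Hence u(x, y) = - x y + e^{x}.

Answer: u(x, y) = - x y + e^{x}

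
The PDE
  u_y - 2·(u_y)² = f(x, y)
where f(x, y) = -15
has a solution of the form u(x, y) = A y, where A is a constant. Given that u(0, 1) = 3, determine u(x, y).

Substitute the ansatz u = A y into the left-hand side.
Derivatives of the ansatz:
  u_y = A
Term by term:
  u_y = A
  -2·(u_y)² = - 2 A^{2}
So the left-hand side equals
  - 2 A^{2} + A
This must equal f(x, y) = -15 identically.
Matching coefficients of the independent functions:
  [constant term]:  - 2 A^{2} + A = -15
These equations allow (A) = (- \frac{5}{2}) or (3).
Impose the point condition(s):
  u(0, 1) = 3  ⟹  A = 3
Only A = 3 satisfies everything.
Hence u(x, y) = 3 y.

Answer: u(x, y) = 3 y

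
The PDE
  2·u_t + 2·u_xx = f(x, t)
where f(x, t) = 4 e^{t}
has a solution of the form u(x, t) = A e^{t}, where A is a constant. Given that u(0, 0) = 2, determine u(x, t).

Answer: u(x, t) = 2 e^{t}

Derivation:
Substitute the ansatz u = A e^{t} into the left-hand side.
Derivatives of the ansatz:
  u_t = A e^{t}
  u_xx = 0
Term by term:
  2·u_t = 2 A e^{t}
  2·u_xx = 0
So the left-hand side equals
  2 A e^{t}
This must equal f(x, t) = 4 e^{t} identically.
Matching coefficients of the independent functions:
  [e^{t}]:  2 A = 4
Solving: A = 2.
Check against the point condition:
  u(0, 0) = 2  ⟹  A = 2  ✓
Hence u(x, t) = 2 e^{t}.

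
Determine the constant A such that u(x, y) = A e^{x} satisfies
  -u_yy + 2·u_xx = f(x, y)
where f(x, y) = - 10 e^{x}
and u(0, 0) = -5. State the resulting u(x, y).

Substitute the ansatz u = A e^{x} into the left-hand side.
Derivatives of the ansatz:
  u_yy = 0
  u_xx = A e^{x}
Term by term:
  -u_yy = 0
  2·u_xx = 2 A e^{x}
So the left-hand side equals
  2 A e^{x}
This must equal f(x, y) = - 10 e^{x} identically.
Matching coefficients of the independent functions:
  [e^{x}]:  2 A = -10
Solving: A = -5.
Check against the point condition:
  u(0, 0) = -5  ⟹  A = -5  ✓
Hence u(x, y) = - 5 e^{x}.

Answer: u(x, y) = - 5 e^{x}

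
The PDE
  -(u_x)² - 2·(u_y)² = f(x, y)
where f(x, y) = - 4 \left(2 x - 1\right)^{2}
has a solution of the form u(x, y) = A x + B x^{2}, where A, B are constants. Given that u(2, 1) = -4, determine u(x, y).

Answer: u(x, y) = - 2 x^{2} + 2 x

Derivation:
Substitute the ansatz u = A x + B x^{2} into the left-hand side.
Derivatives of the ansatz:
  u_x = A + 2 B x
  u_y = 0
Term by term:
  -(u_x)² = - A^{2} - 4 A B x - 4 B^{2} x^{2}
  -2·(u_y)² = 0
So the left-hand side equals
  - A^{2} - 4 A B x - 4 B^{2} x^{2}
This must equal f(x, y) identically; expanded, f = - 16 x^{2} + 16 x - 4.
Matching coefficients of the independent functions:
  [constant term]:  - A^{2} = -4
  [x]:  - 4 A B = 16
  [x^{2}]:  - 4 B^{2} = -16
These equations allow (A, B) = (-2, 2) or (2, -2).
Impose the point condition(s):
  u(2, 1) = -4  ⟹  2 A + 4 B = -4
Only A = 2, B = -2 satisfies everything.
Hence u(x, y) = - 2 x^{2} + 2 x.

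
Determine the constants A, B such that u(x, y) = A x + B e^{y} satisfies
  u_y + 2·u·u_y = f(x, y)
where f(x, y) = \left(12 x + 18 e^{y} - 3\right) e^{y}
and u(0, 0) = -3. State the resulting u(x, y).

Substitute the ansatz u = A x + B e^{y} into the left-hand side.
Derivatives of the ansatz:
  u_y = B e^{y}
Term by term:
  u_y = B e^{y}
  2·u·u_y = 2 A B x e^{y} + 2 B^{2} e^{2 y}
So the left-hand side equals
  2 A B x e^{y} + 2 B^{2} e^{2 y} + B e^{y}
This must equal f(x, y) identically; expanded, f = 12 x e^{y} + 18 e^{2 y} - 3 e^{y}.
Matching coefficients of the independent functions:
  [x e^{y}]:  2 A B = 12
  [e^{y}]:  B = -3
  [e^{2 y}]:  2 B^{2} = 18
Solving: A = -2, B = -3.
Check against the point condition:
  u(0, 0) = -3  ⟹  B = -3  ✓
Hence u(x, y) = - 2 x - 3 e^{y}.

Answer: u(x, y) = - 2 x - 3 e^{y}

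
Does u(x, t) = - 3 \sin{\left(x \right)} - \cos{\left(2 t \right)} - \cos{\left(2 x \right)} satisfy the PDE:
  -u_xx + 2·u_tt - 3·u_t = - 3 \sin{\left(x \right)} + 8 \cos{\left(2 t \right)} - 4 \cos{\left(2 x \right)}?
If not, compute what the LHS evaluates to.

Answer: No, the LHS evaluates to - 6 \sin{\left(2 t \right)} - 3 \sin{\left(x \right)} + 8 \cos{\left(2 t \right)} - 4 \cos{\left(2 x \right)}

Derivation:
Evaluate each term of the left-hand side for u = - 3 \sin{\left(x \right)} - \cos{\left(2 t \right)} - \cos{\left(2 x \right)}.
Derivatives:
  u_xx = 3 \sin{\left(x \right)} + 4 \cos{\left(2 x \right)}
  u_tt = 4 \cos{\left(2 t \right)}
  u_t = 2 \sin{\left(2 t \right)}
Terms:
  -u_xx = - 3 \sin{\left(x \right)} - 4 \cos{\left(2 x \right)}
  2·u_tt = 8 \cos{\left(2 t \right)}
  -3·u_t = - 6 \sin{\left(2 t \right)}
Sum: LHS = - 6 \sin{\left(2 t \right)} - 3 \sin{\left(x \right)} + 8 \cos{\left(2 t \right)} - 4 \cos{\left(2 x \right)}
Given right-hand side: - 3 \sin{\left(x \right)} + 8 \cos{\left(2 t \right)} - 4 \cos{\left(2 x \right)}. Difference LHS − RHS = - 6 \sin{\left(2 t \right)} ≠ 0, so u is not a solution.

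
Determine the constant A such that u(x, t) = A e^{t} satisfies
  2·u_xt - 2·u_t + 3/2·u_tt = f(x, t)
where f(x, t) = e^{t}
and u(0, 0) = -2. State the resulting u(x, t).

Substitute the ansatz u = A e^{t} into the left-hand side.
Derivatives of the ansatz:
  u_xt = 0
  u_t = A e^{t}
  u_tt = A e^{t}
Term by term:
  2·u_xt = 0
  -2·u_t = - 2 A e^{t}
  3/2·u_tt = \frac{3 A e^{t}}{2}
So the left-hand side equals
  - \frac{A e^{t}}{2}
This must equal f(x, t) = e^{t} identically.
Matching coefficients of the independent functions:
  [e^{t}]:  - \frac{A}{2} = 1
Solving: A = -2.
Check against the point condition:
  u(0, 0) = -2  ⟹  A = -2  ✓
Hence u(x, t) = - 2 e^{t}.

Answer: u(x, t) = - 2 e^{t}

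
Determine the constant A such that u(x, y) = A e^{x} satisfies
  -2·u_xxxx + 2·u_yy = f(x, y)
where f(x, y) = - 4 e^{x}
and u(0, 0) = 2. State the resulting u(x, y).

Substitute the ansatz u = A e^{x} into the left-hand side.
Derivatives of the ansatz:
  u_xxxx = A e^{x}
  u_yy = 0
Term by term:
  -2·u_xxxx = - 2 A e^{x}
  2·u_yy = 0
So the left-hand side equals
  - 2 A e^{x}
This must equal f(x, y) = - 4 e^{x} identically.
Matching coefficients of the independent functions:
  [e^{x}]:  - 2 A = -4
Solving: A = 2.
Check against the point condition:
  u(0, 0) = 2  ⟹  A = 2  ✓
Hence u(x, y) = 2 e^{x}.

Answer: u(x, y) = 2 e^{x}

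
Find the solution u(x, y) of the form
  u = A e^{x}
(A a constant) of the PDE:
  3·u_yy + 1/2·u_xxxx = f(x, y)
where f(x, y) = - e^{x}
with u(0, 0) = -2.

Substitute the ansatz u = A e^{x} into the left-hand side.
Derivatives of the ansatz:
  u_yy = 0
  u_xxxx = A e^{x}
Term by term:
  3·u_yy = 0
  1/2·u_xxxx = \frac{A e^{x}}{2}
So the left-hand side equals
  \frac{A e^{x}}{2}
This must equal f(x, y) = - e^{x} identically.
Matching coefficients of the independent functions:
  [e^{x}]:  \frac{A}{2} = -1
Solving: A = -2.
Check against the point condition:
  u(0, 0) = -2  ⟹  A = -2  ✓
Hence u(x, y) = - 2 e^{x}.

Answer: u(x, y) = - 2 e^{x}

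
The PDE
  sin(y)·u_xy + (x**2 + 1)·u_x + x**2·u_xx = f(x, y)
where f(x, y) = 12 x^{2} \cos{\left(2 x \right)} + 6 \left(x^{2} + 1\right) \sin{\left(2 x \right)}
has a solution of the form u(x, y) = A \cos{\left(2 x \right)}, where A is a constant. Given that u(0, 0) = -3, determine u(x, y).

Substitute the ansatz u = A \cos{\left(2 x \right)} into the left-hand side.
Derivatives of the ansatz:
  u_xy = 0
  u_x = - 2 A \sin{\left(2 x \right)}
  u_xx = - 4 A \cos{\left(2 x \right)}
Term by term:
  sin(y)·u_xy = 0
  (x**2 + 1)·u_x = - 2 A x^{2} \sin{\left(2 x \right)} - 2 A \sin{\left(2 x \right)}
  x**2·u_xx = - 4 A x^{2} \cos{\left(2 x \right)}
So the left-hand side equals
  - 2 A x^{2} \sin{\left(2 x \right)} - 4 A x^{2} \cos{\left(2 x \right)} - 2 A \sin{\left(2 x \right)}
This must equal f(x, y) identically; expanded, f = 6 x^{2} \sin{\left(2 x \right)} + 12 x^{2} \cos{\left(2 x \right)} + 6 \sin{\left(2 x \right)}.
Matching coefficients of the independent functions:
  [x^{2} \sin{\left(2 x \right)}, \sin{\left(2 x \right)}]:  - 2 A = 6
  [x^{2} \cos{\left(2 x \right)}]:  - 4 A = 12
Solving: A = -3.
Check against the point condition:
  u(0, 0) = -3  ⟹  A = -3  ✓
Hence u(x, y) = - 3 \cos{\left(2 x \right)}.

Answer: u(x, y) = - 3 \cos{\left(2 x \right)}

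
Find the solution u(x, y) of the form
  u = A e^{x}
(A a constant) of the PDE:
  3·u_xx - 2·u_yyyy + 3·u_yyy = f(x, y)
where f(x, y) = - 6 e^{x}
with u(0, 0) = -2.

Substitute the ansatz u = A e^{x} into the left-hand side.
Derivatives of the ansatz:
  u_xx = A e^{x}
  u_yyyy = 0
  u_yyy = 0
Term by term:
  3·u_xx = 3 A e^{x}
  -2·u_yyyy = 0
  3·u_yyy = 0
So the left-hand side equals
  3 A e^{x}
This must equal f(x, y) = - 6 e^{x} identically.
Matching coefficients of the independent functions:
  [e^{x}]:  3 A = -6
Solving: A = -2.
Check against the point condition:
  u(0, 0) = -2  ⟹  A = -2  ✓
Hence u(x, y) = - 2 e^{x}.

Answer: u(x, y) = - 2 e^{x}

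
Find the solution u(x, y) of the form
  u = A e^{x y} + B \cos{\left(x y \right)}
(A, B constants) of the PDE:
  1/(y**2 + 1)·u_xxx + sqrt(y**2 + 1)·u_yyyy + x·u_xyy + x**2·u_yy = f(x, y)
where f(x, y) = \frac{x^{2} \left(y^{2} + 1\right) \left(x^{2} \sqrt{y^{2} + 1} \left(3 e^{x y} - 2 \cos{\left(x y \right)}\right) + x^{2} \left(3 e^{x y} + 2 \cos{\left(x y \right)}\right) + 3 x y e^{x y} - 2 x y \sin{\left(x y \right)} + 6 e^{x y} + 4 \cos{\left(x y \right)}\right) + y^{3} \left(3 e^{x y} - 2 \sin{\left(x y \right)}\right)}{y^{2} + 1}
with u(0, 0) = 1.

Substitute the ansatz u = A e^{x y} + B \cos{\left(x y \right)} into the left-hand side.
Derivatives of the ansatz:
  u_xxx = A y^{3} e^{x y} + B y^{3} \sin{\left(x y \right)}
  u_yyyy = A x^{4} e^{x y} + B x^{4} \cos{\left(x y \right)}
  u_xyy = A x^{2} y e^{x y} + 2 A x e^{x y} + B x^{2} y \sin{\left(x y \right)} - 2 B x \cos{\left(x y \right)}
  u_yy = A x^{2} e^{x y} - B x^{2} \cos{\left(x y \right)}
Term by term:
  1/(y**2 + 1)·u_xxx = \frac{A y^{3} e^{x y}}{y^{2} + 1} + \frac{B y^{3} \sin{\left(x y \right)}}{y^{2} + 1}
  sqrt(y**2 + 1)·u_yyyy = A x^{4} \sqrt{y^{2} + 1} e^{x y} + B x^{4} \sqrt{y^{2} + 1} \cos{\left(x y \right)}
  x·u_xyy = A x^{3} y e^{x y} + 2 A x^{2} e^{x y} + B x^{3} y \sin{\left(x y \right)} - 2 B x^{2} \cos{\left(x y \right)}
  x**2·u_yy = A x^{4} e^{x y} - B x^{4} \cos{\left(x y \right)}
So the left-hand side equals
  A x^{4} \sqrt{y^{2} + 1} e^{x y} + A x^{4} e^{x y} + A x^{3} y e^{x y} + 2 A x^{2} e^{x y} + \frac{A y^{3} e^{x y}}{y^{2} + 1} + B x^{4} \sqrt{y^{2} + 1} \cos{\left(x y \right)} - B x^{4} \cos{\left(x y \right)} + B x^{3} y \sin{\left(x y \right)} - 2 B x^{2} \cos{\left(x y \right)} + \frac{B y^{3} \sin{\left(x y \right)}}{y^{2} + 1}
This must equal f(x, y) identically; expanded, f = 3 x^{4} \sqrt{y^{2} + 1} e^{x y} - 2 x^{4} \sqrt{y^{2} + 1} \cos{\left(x y \right)} + 3 x^{4} e^{x y} + 2 x^{4} \cos{\left(x y \right)} + 3 x^{3} y e^{x y} - 2 x^{3} y \sin{\left(x y \right)} + 6 x^{2} e^{x y} + 4 x^{2} \cos{\left(x y \right)} + \frac{3 y^{3} e^{x y}}{y^{2} + 1} - \frac{2 y^{3} \sin{\left(x y \right)}}{y^{2} + 1}.
Matching coefficients of the independent functions:
  [x^{2} e^{x y}]:  2 A = 6
  [x^{2} \cos{\left(x y \right)}]:  - 2 B = 4
  [x^{4} e^{x y}, x^{3} y e^{x y}, x^{4} \sqrt{y^{2} + 1} e^{x y}, \frac{y^{3} e^{x y}}{y^{2} + 1}]:  A = 3
  [x^{4} \cos{\left(x y \right)}]:  - B = 2
  [x^{3} y \sin{\left(x y \right)}, x^{4} \sqrt{y^{2} + 1} \cos{\left(x y \right)}, \frac{y^{3} \sin{\left(x y \right)}}{y^{2} + 1}]:  B = -2
Solving: A = 3, B = -2.
Check against the point condition:
  u(0, 0) = 1  ⟹  A + B = 1  ✓
Hence u(x, y) = 3 e^{x y} - 2 \cos{\left(x y \right)}.

Answer: u(x, y) = 3 e^{x y} - 2 \cos{\left(x y \right)}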